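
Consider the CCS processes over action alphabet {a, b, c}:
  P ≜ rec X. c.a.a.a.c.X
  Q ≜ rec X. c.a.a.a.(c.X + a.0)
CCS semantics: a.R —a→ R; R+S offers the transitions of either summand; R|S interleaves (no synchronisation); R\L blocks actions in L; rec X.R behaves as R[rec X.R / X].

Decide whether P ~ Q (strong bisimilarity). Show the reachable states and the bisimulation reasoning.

P's transition system — 5 states:
  m0 = rec X. c.a.a.a.c.X | =c=> m1
  m1 = a.a.a.c.(rec X. c.a.a.a.c.X) | =a=> m2
  m2 = a.a.c.(rec X. c.a.a.a.c.X) | =a=> m3
  m3 = a.c.(rec X. c.a.a.a.c.X) | =a=> m4
  m4 = c.(rec X. c.a.a.a.c.X) | =c=> m0
Q's transition system — 6 states:
  n0 = rec X. c.a.a.a.(c.X + a.0) | =c=> n1
  n1 = a.a.a.(c.(rec X. c.a.a.a.(c.X + a.0)) + a.0) | =a=> n2
  n2 = a.a.(c.(rec X. c.a.a.a.(c.X + a.0)) + a.0) | =a=> n3
  n3 = a.(c.(rec X. c.a.a.a.(c.X + a.0)) + a.0) | =a=> n4
  n4 = c.(rec X. c.a.a.a.(c.X + a.0)) + a.0 | =a=> n5, =c=> n0
  n5 = 0 | ∅
Bisimilarity quotient blocks:
  B0 = {m0}
  B1 = {m1}
  B2 = {m2}
  B3 = {m3}
  B4 = {m4}
  B5 = {n0}
  B6 = {n1}
  B7 = {n2}
  B8 = {n3}
  B9 = {n4}
  B10 = {n5}
m0 ∈ B0, n0 ∈ B5 → different blocks

not bisimilar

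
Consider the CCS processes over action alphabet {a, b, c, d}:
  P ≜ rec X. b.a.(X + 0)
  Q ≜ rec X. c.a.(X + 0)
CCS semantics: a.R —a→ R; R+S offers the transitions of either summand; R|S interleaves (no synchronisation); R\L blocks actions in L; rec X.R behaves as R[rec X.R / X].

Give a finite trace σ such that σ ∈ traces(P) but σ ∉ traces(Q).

Reachable graph of P (3 states):
  m0 = rec X. b.a.(X + 0) | -b-> m1
  m1 = a.((rec X. b.a.(X + 0)) + 0) | -a-> m2
  m2 = (rec X. b.a.(X + 0)) + 0 | -b-> m1
Reachable graph of Q (3 states):
  n0 = rec X. c.a.(X + 0) | -c-> n1
  n1 = a.((rec X. c.a.(X + 0)) + 0) | -a-> n2
  n2 = (rec X. c.a.(X + 0)) + 0 | -c-> n1
Trace ⟨b⟩ through P, begin at {m0}:
  after b @ step 1: {m1}
  — P admits the full trace.
Trace ⟨b⟩ through Q, begin at {n0}:
  after b @ step 1: no successor for Q

b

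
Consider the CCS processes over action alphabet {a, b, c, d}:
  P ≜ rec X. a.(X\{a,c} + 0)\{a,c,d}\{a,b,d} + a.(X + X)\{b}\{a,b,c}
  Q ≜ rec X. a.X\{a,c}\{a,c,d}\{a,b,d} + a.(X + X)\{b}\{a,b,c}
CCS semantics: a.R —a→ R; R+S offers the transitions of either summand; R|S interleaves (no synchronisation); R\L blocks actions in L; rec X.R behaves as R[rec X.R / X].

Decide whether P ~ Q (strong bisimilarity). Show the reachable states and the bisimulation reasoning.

P's transition system — 3 states:
  u0 = rec X. a.(X\{a,c} + 0)\{a,c,d}\{a,b,d} + a.(X + X)\{b}\{a,b,c} → -a-> u1, -a-> u2
  u1 = ((rec X. a.(X\{a,c} + 0)\{a,c,d}\{a,b,d} + a.(X + X)\{b}\{a,b,c}) + (rec X. a.(X\{a,c} + 0)\{a,c,d}\{a,b,d} + a.(X + X)\{b}\{a,b,c}))\{b}\{a,b,c} → deadlocked
  u2 = ((rec X. a.(X\{a,c} + 0)\{a,c,d}\{a,b,d} + a.(X + X)\{b}\{a,b,c})\{a,c} + 0)\{a,c,d}\{a,b,d} → deadlocked
Q's transition system — 3 states:
  v0 = rec X. a.X\{a,c}\{a,c,d}\{a,b,d} + a.(X + X)\{b}\{a,b,c} → -a-> v1, -a-> v2
  v1 = ((rec X. a.X\{a,c}\{a,c,d}\{a,b,d} + a.(X + X)\{b}\{a,b,c}) + (rec X. a.X\{a,c}\{a,c,d}\{a,b,d} + a.(X + X)\{b}\{a,b,c}))\{b}\{a,b,c} → deadlocked
  v2 = (rec X. a.X\{a,c}\{a,c,d}\{a,b,d} + a.(X + X)\{b}\{a,b,c})\{a,c}\{a,c,d}\{a,b,d} → deadlocked
Partition-refinement fixed point:
  B0 = {u0, v0}
  B1 = {u1, u2, v1, v2}
u0 ∈ B0, v0 ∈ B0 → same block

YES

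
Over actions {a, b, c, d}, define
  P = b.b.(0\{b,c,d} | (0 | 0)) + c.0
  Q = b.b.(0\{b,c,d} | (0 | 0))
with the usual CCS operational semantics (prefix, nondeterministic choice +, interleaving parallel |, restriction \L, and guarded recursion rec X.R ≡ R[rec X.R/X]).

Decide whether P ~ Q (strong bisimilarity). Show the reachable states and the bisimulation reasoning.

not bisimilar

P's transition system — 4 states:
  m0 = b.b.(0\{b,c,d} | (0 | 0)) + c.0 → =b=> m1, =c=> m2
  m1 = b.(0\{b,c,d} | (0 | 0)) → =b=> m3
  m2 = 0 → deadlocked
  m3 = 0\{b,c,d} | (0 | 0) → deadlocked
Q's transition system — 3 states:
  n0 = b.b.(0\{b,c,d} | (0 | 0)) → =b=> n1
  n1 = b.(0\{b,c,d} | (0 | 0)) → =b=> n2
  n2 = 0\{b,c,d} | (0 | 0) → deadlocked
Coarsest stable partition (strong bisimilarity classes):
  B0 = {m0}
  B1 = {m1, n1}
  B2 = {m2, m3, n2}
  B3 = {n0}
m0 ∈ B0, n0 ∈ B3 → different blocks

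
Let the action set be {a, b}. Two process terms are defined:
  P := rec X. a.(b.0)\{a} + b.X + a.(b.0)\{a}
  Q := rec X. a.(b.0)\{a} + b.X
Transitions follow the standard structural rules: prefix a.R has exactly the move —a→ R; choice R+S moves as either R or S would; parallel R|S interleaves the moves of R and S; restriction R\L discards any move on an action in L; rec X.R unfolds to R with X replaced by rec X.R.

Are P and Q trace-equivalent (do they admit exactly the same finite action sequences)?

P's transition system — 3 states:
  m0 = rec X. a.(b.0)\{a} + b.X + a.(b.0)\{a} has moves -a-> m1, -b-> m0
  m1 = (b.0)\{a} has moves -b-> m2
  m2 = 0\{a} has moves stopped
Q's transition system — 3 states:
  n0 = rec X. a.(b.0)\{a} + b.X has moves -a-> n1, -b-> n0
  n1 = (b.0)\{a} has moves -b-> n2
  n2 = 0\{a} has moves stopped
Partition-refinement fixed point:
  B0 = {m0, n0}
  B1 = {m1, n1}
  B2 = {m2, n2}
m0 ∈ B0, n0 ∈ B0 → same block
Bisimilar ⇒ trace-equivalent.

traces(P) = traces(Q)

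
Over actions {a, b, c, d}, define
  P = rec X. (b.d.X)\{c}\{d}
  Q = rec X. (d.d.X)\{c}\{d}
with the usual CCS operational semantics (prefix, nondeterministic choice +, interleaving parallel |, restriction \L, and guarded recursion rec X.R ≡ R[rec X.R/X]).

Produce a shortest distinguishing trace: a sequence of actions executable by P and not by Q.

Reachable graph of P (2 states):
  m0 = rec X. (b.d.X)\{c}\{d} :: --b--▸ m1
  m1 = (d.(rec X. (b.d.X)\{c}\{d}))\{c}\{d} :: ·
Reachable graph of Q (1 states):
  n0 = rec X. (d.d.X)\{c}\{d} :: ·
Run σ = ⟨b⟩ on P: start {m0}
  step 1 (b): {m1}
  P completes σ.
Run σ = ⟨b⟩ on Q: start {n0}
  step 1 (b): no successor for Q

b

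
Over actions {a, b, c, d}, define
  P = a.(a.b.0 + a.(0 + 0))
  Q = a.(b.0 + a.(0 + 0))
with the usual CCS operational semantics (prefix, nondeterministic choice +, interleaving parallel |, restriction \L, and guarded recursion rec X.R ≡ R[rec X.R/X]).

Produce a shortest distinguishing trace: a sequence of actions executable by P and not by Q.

LTS(P): 5 reachable states
  p0 = a.(a.b.0 + a.(0 + 0)) → =a=> p1
  p1 = a.b.0 + a.(0 + 0) → =a=> p2, =a=> p3
  p2 = 0 + 0 → (no moves)
  p3 = b.0 → =b=> p4
  p4 = 0 → (no moves)
LTS(Q): 4 reachable states
  q0 = a.(b.0 + a.(0 + 0)) → =a=> q1
  q1 = b.0 + a.(0 + 0) → =a=> q2, =b=> q3
  q2 = 0 + 0 → (no moves)
  q3 = 0 → (no moves)
Run σ = ⟨aab⟩ on P: start {p0}
  step 1 (a): {p1}
  step 2 (a): {p2, p3}
  step 3 (b): {p4}
  ✓ P
Run σ = ⟨aab⟩ on Q: start {q0}
  step 1 (a): {q1}
  step 2 (a): {q2}
  step 3 (b): ∅  — Q cannot continue

aab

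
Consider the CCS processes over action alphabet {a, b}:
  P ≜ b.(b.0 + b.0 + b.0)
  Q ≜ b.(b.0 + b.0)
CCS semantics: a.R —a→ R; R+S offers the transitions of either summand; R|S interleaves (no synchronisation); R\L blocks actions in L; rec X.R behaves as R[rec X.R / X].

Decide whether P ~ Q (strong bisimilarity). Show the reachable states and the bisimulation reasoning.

P's transition system — 3 states:
  s0 = b.(b.0 + b.0 + b.0) ⊢ -b-> s1
  s1 = b.0 + b.0 + b.0 ⊢ -b-> s2
  s2 = 0 ⊢ deadlocked
Q's transition system — 3 states:
  t0 = b.(b.0 + b.0) ⊢ -b-> t1
  t1 = b.0 + b.0 ⊢ -b-> t2
  t2 = 0 ⊢ deadlocked
Bisimilarity quotient blocks:
  B0 = {s0, t0}
  B1 = {s1, t1}
  B2 = {s2, t2}
s0 ∈ B0, t0 ∈ B0 → same block

bisimilar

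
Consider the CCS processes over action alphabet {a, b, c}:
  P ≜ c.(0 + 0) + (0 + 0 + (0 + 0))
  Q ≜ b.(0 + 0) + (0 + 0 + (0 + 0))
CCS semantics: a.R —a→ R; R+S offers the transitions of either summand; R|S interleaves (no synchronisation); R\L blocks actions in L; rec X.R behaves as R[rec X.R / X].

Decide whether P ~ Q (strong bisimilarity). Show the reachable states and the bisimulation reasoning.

Reachable graph of P (2 states):
  u0 = c.(0 + 0) + (0 + 0 + (0 + 0)) | =c=> u1
  u1 = 0 + 0 | deadlocked
Reachable graph of Q (2 states):
  v0 = b.(0 + 0) + (0 + 0 + (0 + 0)) | =b=> v1
  v1 = 0 + 0 | deadlocked
Coarsest stable partition (strong bisimilarity classes):
  B0 = {u0}
  B1 = {u1, v1}
  B2 = {v0}
u0 ∈ B0, v0 ∈ B2 → different blocks

not bisimilar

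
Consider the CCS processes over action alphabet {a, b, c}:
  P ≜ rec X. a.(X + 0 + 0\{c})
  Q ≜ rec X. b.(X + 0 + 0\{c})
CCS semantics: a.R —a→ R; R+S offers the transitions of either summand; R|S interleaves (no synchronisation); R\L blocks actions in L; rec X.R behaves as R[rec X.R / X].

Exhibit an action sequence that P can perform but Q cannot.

a

P's transition system — 2 states:
  m0 = rec X. a.(X + 0 + 0\{c}) ⊢ —a→ m1
  m1 = (rec X. a.(X + 0 + 0\{c})) + 0 + 0\{c} ⊢ —a→ m1
Q's transition system — 2 states:
  n0 = rec X. b.(X + 0 + 0\{c}) ⊢ —b→ n1
  n1 = (rec X. b.(X + 0 + 0\{c})) + 0 + 0\{c} ⊢ —b→ n1
Run σ = ⟨a⟩ on P: start {m0}
  [1] a ⇒ {m1}
  — P admits the full trace.
Run σ = ⟨a⟩ on Q: start {n0}
  [1] a ⇒ no successor for Q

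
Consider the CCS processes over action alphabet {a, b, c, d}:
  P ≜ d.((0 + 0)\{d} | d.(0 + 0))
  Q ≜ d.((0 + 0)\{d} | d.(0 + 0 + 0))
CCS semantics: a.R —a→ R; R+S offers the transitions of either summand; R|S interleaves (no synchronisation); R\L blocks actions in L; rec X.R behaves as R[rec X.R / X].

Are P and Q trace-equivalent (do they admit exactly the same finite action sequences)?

YES

Reachable graph of P (3 states):
  s0 = d.((0 + 0)\{d} | d.(0 + 0)) :: ··d··> s1
  s1 = (0 + 0)\{d} | d.(0 + 0) :: ··d··> s2
  s2 = (0 + 0)\{d} | (0 + 0) :: ·
Reachable graph of Q (3 states):
  t0 = d.((0 + 0)\{d} | d.(0 + 0 + 0)) :: ··d··> t1
  t1 = (0 + 0)\{d} | d.(0 + 0 + 0) :: ··d··> t2
  t2 = (0 + 0)\{d} | (0 + 0 + 0) :: ·
Bisimilarity quotient blocks:
  B0 = {s0, t0}
  B1 = {s1, t1}
  B2 = {s2, t2}
s0 ∈ B0, t0 ∈ B0 → same block
Bisimilar ⇒ trace-equivalent.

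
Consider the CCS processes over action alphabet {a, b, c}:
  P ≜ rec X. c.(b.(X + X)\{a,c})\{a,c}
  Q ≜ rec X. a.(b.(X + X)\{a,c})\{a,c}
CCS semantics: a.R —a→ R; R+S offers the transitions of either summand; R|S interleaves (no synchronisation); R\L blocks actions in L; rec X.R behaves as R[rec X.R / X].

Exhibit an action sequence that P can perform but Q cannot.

P's transition system — 3 states:
  p0 = rec X. c.(b.(X + X)\{a,c})\{a,c} has moves =c=> p1
  p1 = (b.((rec X. c.(b.(X + X)\{a,c})\{a,c}) + (rec X. c.(b.(X + X)\{a,c})\{a,c}))\{a,c})\{a,c} has moves =b=> p2
  p2 = ((rec X. c.(b.(X + X)\{a,c})\{a,c}) + (rec X. c.(b.(X + X)\{a,c})\{a,c}))\{a,c}\{a,c} has moves ·
Q's transition system — 3 states:
  q0 = rec X. a.(b.(X + X)\{a,c})\{a,c} has moves =a=> q1
  q1 = (b.((rec X. a.(b.(X + X)\{a,c})\{a,c}) + (rec X. a.(b.(X + X)\{a,c})\{a,c}))\{a,c})\{a,c} has moves =b=> q2
  q2 = ((rec X. a.(b.(X + X)\{a,c})\{a,c}) + (rec X. a.(b.(X + X)\{a,c})\{a,c}))\{a,c}\{a,c} has moves ·
Run σ = ⟨c⟩ on P: start {p0}
  step 1 (c): {p1}
  ✓ P
Run σ = ⟨c⟩ on Q: start {q0}
  step 1 (c): ∅ (Q stuck)

c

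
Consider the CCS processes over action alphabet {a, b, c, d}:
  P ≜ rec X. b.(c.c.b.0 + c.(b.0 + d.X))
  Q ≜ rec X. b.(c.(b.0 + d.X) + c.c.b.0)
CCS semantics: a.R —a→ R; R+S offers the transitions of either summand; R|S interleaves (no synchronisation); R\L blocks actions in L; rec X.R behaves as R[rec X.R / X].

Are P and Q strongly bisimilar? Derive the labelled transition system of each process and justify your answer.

LTS(P): 6 reachable states
  s0 = rec X. b.(c.c.b.0 + c.(b.0 + d.X)) | -b-> s1
  s1 = c.c.b.0 + c.(b.0 + d.(rec X. b.(c.c.b.0 + c.(b.0 + d.X)))) | -c-> s2, -c-> s3
  s2 = b.0 + d.(rec X. b.(c.c.b.0 + c.(b.0 + d.X))) | -b-> s4, -d-> s0
  s3 = c.b.0 | -c-> s5
  s4 = 0 | deadlocked
  s5 = b.0 | -b-> s4
LTS(Q): 6 reachable states
  t0 = rec X. b.(c.(b.0 + d.X) + c.c.b.0) | -b-> t1
  t1 = c.(b.0 + d.(rec X. b.(c.(b.0 + d.X) + c.c.b.0))) + c.c.b.0 | -c-> t2, -c-> t3
  t2 = b.0 + d.(rec X. b.(c.(b.0 + d.X) + c.c.b.0)) | -b-> t4, -d-> t0
  t3 = c.b.0 | -c-> t5
  t4 = 0 | deadlocked
  t5 = b.0 | -b-> t4
Bisimilarity quotient blocks:
  B0 = {s0, t0}
  B1 = {s1, t1}
  B2 = {s3, t3}
  B3 = {s5, t5}
  B4 = {s4, t4}
  B5 = {s2, t2}
s0 ∈ B0, t0 ∈ B0 → same block

YES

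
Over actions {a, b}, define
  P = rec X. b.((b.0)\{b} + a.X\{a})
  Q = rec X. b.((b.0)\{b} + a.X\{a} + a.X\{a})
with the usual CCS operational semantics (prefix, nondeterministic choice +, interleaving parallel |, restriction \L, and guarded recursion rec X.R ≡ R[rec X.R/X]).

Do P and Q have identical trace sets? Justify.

LTS(P): 4 reachable states
  m0 = rec X. b.((b.0)\{b} + a.X\{a}) has moves -b-> m1
  m1 = (b.0)\{b} + a.(rec X. b.((b.0)\{b} + a.X\{a}))\{a} has moves -a-> m2
  m2 = (rec X. b.((b.0)\{b} + a.X\{a}))\{a} has moves -b-> m3
  m3 = ((b.0)\{b} + a.(rec X. b.((b.0)\{b} + a.X\{a}))\{a})\{a} has moves ·
LTS(Q): 4 reachable states
  n0 = rec X. b.((b.0)\{b} + a.X\{a} + a.X\{a}) has moves -b-> n1
  n1 = (b.0)\{b} + a.(rec X. b.((b.0)\{b} + a.X\{a} + a.X\{a}))\{a} + a.(rec X. b.((b.0)\{b} + a.X\{a} + a.X\{a}))\{a} has moves -a-> n2
  n2 = (rec X. b.((b.0)\{b} + a.X\{a} + a.X\{a}))\{a} has moves -b-> n3
  n3 = ((b.0)\{b} + a.(rec X. b.((b.0)\{b} + a.X\{a} + a.X\{a}))\{a} + a.(rec X. b.((b.0)\{b} + a.X\{a} + a.X\{a}))\{a})\{a} has moves ·
Partition-refinement fixed point:
  B0 = {m0, n0}
  B1 = {m1, n1}
  B2 = {m2, n2}
  B3 = {m3, n3}
m0 ∈ B0, n0 ∈ B0 → same block
Bisimilar ⇒ trace-equivalent.

trace-equivalent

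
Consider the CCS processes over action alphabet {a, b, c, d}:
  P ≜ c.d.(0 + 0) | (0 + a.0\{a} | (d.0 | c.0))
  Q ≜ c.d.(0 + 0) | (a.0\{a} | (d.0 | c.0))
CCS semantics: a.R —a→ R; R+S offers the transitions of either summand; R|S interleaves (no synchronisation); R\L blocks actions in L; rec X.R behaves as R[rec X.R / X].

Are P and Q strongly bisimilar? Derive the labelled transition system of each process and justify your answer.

P ~ Q

P's transition system — 24 states:
  m0 = c.d.(0 + 0) | (0 + a.0\{a} | (d.0 | c.0)) :: --a--▸ m1, --c--▸ m2, --c--▸ m3, --d--▸ m4
  m1 = c.d.(0 + 0) | (0\{a} | (d.0 | c.0)) :: --c--▸ m5, --c--▸ m6, --d--▸ m7
  m2 = c.d.(0 + 0) | (a.0\{a} | (d.0 | 0)) :: --a--▸ m5, --c--▸ m8, --d--▸ m9
  m3 = d.(0 + 0) | (0 + a.0\{a} | (d.0 | c.0)) :: --a--▸ m6, --c--▸ m8, --d--▸ m10, --d--▸ m11
  m4 = c.d.(0 + 0) | (a.0\{a} | (0 | c.0)) :: --a--▸ m7, --c--▸ m11, --c--▸ m9
  m5 = c.d.(0 + 0) | (0\{a} | (d.0 | 0)) :: --c--▸ m12, --d--▸ m13
  m6 = d.(0 + 0) | (0\{a} | (d.0 | c.0)) :: --c--▸ m12, --d--▸ m14, --d--▸ m15
  m7 = c.d.(0 + 0) | (0\{a} | (0 | c.0)) :: --c--▸ m13, --c--▸ m15
  m8 = d.(0 + 0) | (a.0\{a} | (d.0 | 0)) :: --a--▸ m12, --d--▸ m16, --d--▸ m17
  m9 = c.d.(0 + 0) | (a.0\{a} | (0 | 0)) :: --a--▸ m13, --c--▸ m17
  m10 = (0 + 0) | (0 + a.0\{a} | (d.0 | c.0)) :: --a--▸ m14, --c--▸ m16, --d--▸ m18
  m11 = d.(0 + 0) | (a.0\{a} | (0 | c.0)) :: --a--▸ m15, --c--▸ m17, --d--▸ m18
  m12 = d.(0 + 0) | (0\{a} | (d.0 | 0)) :: --d--▸ m19, --d--▸ m20
  m13 = c.d.(0 + 0) | (0\{a} | (0 | 0)) :: --c--▸ m20
  m14 = (0 + 0) | (0\{a} | (d.0 | c.0)) :: --c--▸ m19, --d--▸ m21
  m15 = d.(0 + 0) | (0\{a} | (0 | c.0)) :: --c--▸ m20, --d--▸ m21
  m16 = (0 + 0) | (a.0\{a} | (d.0 | 0)) :: --a--▸ m19, --d--▸ m22
  m17 = d.(0 + 0) | (a.0\{a} | (0 | 0)) :: --a--▸ m20, --d--▸ m22
  m18 = (0 + 0) | (a.0\{a} | (0 | c.0)) :: --a--▸ m21, --c--▸ m22
  m19 = (0 + 0) | (0\{a} | (d.0 | 0)) :: --d--▸ m23
  m20 = d.(0 + 0) | (0\{a} | (0 | 0)) :: --d--▸ m23
  m21 = (0 + 0) | (0\{a} | (0 | c.0)) :: --c--▸ m23
  m22 = (0 + 0) | (a.0\{a} | (0 | 0)) :: --a--▸ m23
  m23 = (0 + 0) | (0\{a} | (0 | 0)) :: (no moves)
Q's transition system — 24 states:
  n0 = c.d.(0 + 0) | (a.0\{a} | (d.0 | c.0)) :: --a--▸ n1, --c--▸ n2, --c--▸ n3, --d--▸ n4
  n1 = c.d.(0 + 0) | (0\{a} | (d.0 | c.0)) :: --c--▸ n5, --c--▸ n6, --d--▸ n7
  n2 = c.d.(0 + 0) | (a.0\{a} | (d.0 | 0)) :: --a--▸ n5, --c--▸ n8, --d--▸ n9
  n3 = d.(0 + 0) | (a.0\{a} | (d.0 | c.0)) :: --a--▸ n6, --c--▸ n8, --d--▸ n10, --d--▸ n11
  n4 = c.d.(0 + 0) | (a.0\{a} | (0 | c.0)) :: --a--▸ n7, --c--▸ n11, --c--▸ n9
  n5 = c.d.(0 + 0) | (0\{a} | (d.0 | 0)) :: --c--▸ n12, --d--▸ n13
  n6 = d.(0 + 0) | (0\{a} | (d.0 | c.0)) :: --c--▸ n12, --d--▸ n14, --d--▸ n15
  n7 = c.d.(0 + 0) | (0\{a} | (0 | c.0)) :: --c--▸ n13, --c--▸ n15
  n8 = d.(0 + 0) | (a.0\{a} | (d.0 | 0)) :: --a--▸ n12, --d--▸ n16, --d--▸ n17
  n9 = c.d.(0 + 0) | (a.0\{a} | (0 | 0)) :: --a--▸ n13, --c--▸ n17
  n10 = (0 + 0) | (a.0\{a} | (d.0 | c.0)) :: --a--▸ n14, --c--▸ n16, --d--▸ n18
  n11 = d.(0 + 0) | (a.0\{a} | (0 | c.0)) :: --a--▸ n15, --c--▸ n17, --d--▸ n18
  n12 = d.(0 + 0) | (0\{a} | (d.0 | 0)) :: --d--▸ n19, --d--▸ n20
  n13 = c.d.(0 + 0) | (0\{a} | (0 | 0)) :: --c--▸ n20
  n14 = (0 + 0) | (0\{a} | (d.0 | c.0)) :: --c--▸ n19, --d--▸ n21
  n15 = d.(0 + 0) | (0\{a} | (0 | c.0)) :: --c--▸ n20, --d--▸ n21
  n16 = (0 + 0) | (a.0\{a} | (d.0 | 0)) :: --a--▸ n19, --d--▸ n22
  n17 = d.(0 + 0) | (a.0\{a} | (0 | 0)) :: --a--▸ n20, --d--▸ n22
  n18 = (0 + 0) | (a.0\{a} | (0 | c.0)) :: --a--▸ n21, --c--▸ n22
  n19 = (0 + 0) | (0\{a} | (d.0 | 0)) :: --d--▸ n23
  n20 = d.(0 + 0) | (0\{a} | (0 | 0)) :: --d--▸ n23
  n21 = (0 + 0) | (0\{a} | (0 | c.0)) :: --c--▸ n23
  n22 = (0 + 0) | (a.0\{a} | (0 | 0)) :: --a--▸ n23
  n23 = (0 + 0) | (0\{a} | (0 | 0)) :: (no moves)
Bisimilarity quotient blocks:
  B0 = {m0, n0}
  B1 = {m2, n2}
  B2 = {m8, n8}
  B3 = {m16, m17, n16, n17}
  B4 = {m19, m20, n19, n20}
  B5 = {m23, n23}
  B6 = {m22, n22}
  B7 = {m12, n12}
  B8 = {m5, n5}
  B9 = {m13, n13}
  B10 = {m9, n9}
  B11 = {m1, n1}
  B12 = {m6, n6}
  B13 = {m14, m15, n14, n15}
  B14 = {m21, n21}
  B15 = {m7, n7}
  B16 = {m3, n3}
  B17 = {m10, m11, n10, n11}
  B18 = {m18, n18}
  B19 = {m4, n4}
m0 ∈ B0, n0 ∈ B0 → same block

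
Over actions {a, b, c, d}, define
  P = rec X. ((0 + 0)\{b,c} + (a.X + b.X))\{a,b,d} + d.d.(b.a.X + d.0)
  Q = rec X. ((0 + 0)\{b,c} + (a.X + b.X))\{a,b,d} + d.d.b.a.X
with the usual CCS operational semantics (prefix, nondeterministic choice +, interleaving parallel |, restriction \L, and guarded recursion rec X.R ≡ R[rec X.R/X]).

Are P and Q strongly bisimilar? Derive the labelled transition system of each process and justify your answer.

P's transition system — 5 states:
  u0 = rec X. ((0 + 0)\{b,c} + (a.X + b.X))\{a,b,d} + d.d.(b.a.X + d.0) | --d--▸ u1
  u1 = d.(b.a.(rec X. ((0 + 0)\{b,c} + (a.X + b.X))\{a,b,d} + d.d.(b.a.X + d.0)) + d.0) | --d--▸ u2
  u2 = b.a.(rec X. ((0 + 0)\{b,c} + (a.X + b.X))\{a,b,d} + d.d.(b.a.X + d.0)) + d.0 | --b--▸ u3, --d--▸ u4
  u3 = a.(rec X. ((0 + 0)\{b,c} + (a.X + b.X))\{a,b,d} + d.d.(b.a.X + d.0)) | --a--▸ u0
  u4 = 0 | ·
Q's transition system — 4 states:
  v0 = rec X. ((0 + 0)\{b,c} + (a.X + b.X))\{a,b,d} + d.d.b.a.X | --d--▸ v1
  v1 = d.b.a.(rec X. ((0 + 0)\{b,c} + (a.X + b.X))\{a,b,d} + d.d.b.a.X) | --d--▸ v2
  v2 = b.a.(rec X. ((0 + 0)\{b,c} + (a.X + b.X))\{a,b,d} + d.d.b.a.X) | --b--▸ v3
  v3 = a.(rec X. ((0 + 0)\{b,c} + (a.X + b.X))\{a,b,d} + d.d.b.a.X) | --a--▸ v0
Coarsest stable partition (strong bisimilarity classes):
  B0 = {u0}
  B1 = {u1}
  B2 = {u2}
  B3 = {u3}
  B4 = {u4}
  B5 = {v0}
  B6 = {v1}
  B7 = {v2}
  B8 = {v3}
u0 ∈ B0, v0 ∈ B5 → different blocks

NO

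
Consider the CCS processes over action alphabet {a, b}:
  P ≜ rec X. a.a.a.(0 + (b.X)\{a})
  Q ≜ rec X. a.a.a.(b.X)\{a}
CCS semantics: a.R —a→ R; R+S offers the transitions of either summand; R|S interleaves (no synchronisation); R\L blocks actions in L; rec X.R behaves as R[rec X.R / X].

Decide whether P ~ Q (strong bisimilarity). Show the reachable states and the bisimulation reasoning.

Reachable graph of P (5 states):
  s0 = rec X. a.a.a.(0 + (b.X)\{a}) has moves =a=> s1
  s1 = a.a.(0 + (b.(rec X. a.a.a.(0 + (b.X)\{a})))\{a}) has moves =a=> s2
  s2 = a.(0 + (b.(rec X. a.a.a.(0 + (b.X)\{a})))\{a}) has moves =a=> s3
  s3 = 0 + (b.(rec X. a.a.a.(0 + (b.X)\{a})))\{a} has moves =b=> s4
  s4 = (rec X. a.a.a.(0 + (b.X)\{a}))\{a} has moves ∅
Reachable graph of Q (5 states):
  t0 = rec X. a.a.a.(b.X)\{a} has moves =a=> t1
  t1 = a.a.(b.(rec X. a.a.a.(b.X)\{a}))\{a} has moves =a=> t2
  t2 = a.(b.(rec X. a.a.a.(b.X)\{a}))\{a} has moves =a=> t3
  t3 = (b.(rec X. a.a.a.(b.X)\{a}))\{a} has moves =b=> t4
  t4 = (rec X. a.a.a.(b.X)\{a})\{a} has moves ∅
Coarsest stable partition (strong bisimilarity classes):
  B0 = {s0, t0}
  B1 = {s1, t1}
  B2 = {s2, t2}
  B3 = {s3, t3}
  B4 = {s4, t4}
s0 ∈ B0, t0 ∈ B0 → same block

YES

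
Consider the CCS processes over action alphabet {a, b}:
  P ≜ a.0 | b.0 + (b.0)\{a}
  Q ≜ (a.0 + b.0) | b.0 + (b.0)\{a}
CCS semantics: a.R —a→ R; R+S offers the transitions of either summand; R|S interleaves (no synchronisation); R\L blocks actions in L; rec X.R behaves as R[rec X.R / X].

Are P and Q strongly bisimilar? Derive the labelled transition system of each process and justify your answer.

LTS(P): 5 reachable states
  m0 = a.0 | b.0 + (b.0)\{a} → —a→ m1, —b→ m2, —b→ m3
  m1 = 0 | b.0 → —b→ m4
  m2 = 0\{a} → deadlocked
  m3 = a.0 | 0 → —a→ m4
  m4 = 0 | 0 → deadlocked
LTS(Q): 5 reachable states
  n0 = (a.0 + b.0) | b.0 + (b.0)\{a} → —a→ n1, —b→ n1, —b→ n2, —b→ n3
  n1 = 0 | b.0 → —b→ n4
  n2 = (a.0 + b.0) | 0 → —a→ n4, —b→ n4
  n3 = 0\{a} → deadlocked
  n4 = 0 | 0 → deadlocked
Coarsest stable partition (strong bisimilarity classes):
  B0 = {m0}
  B1 = {m2, m4, n3, n4}
  B2 = {m1, n1}
  B3 = {m3}
  B4 = {n0}
  B5 = {n2}
m0 ∈ B0, n0 ∈ B4 → different blocks

not bisimilar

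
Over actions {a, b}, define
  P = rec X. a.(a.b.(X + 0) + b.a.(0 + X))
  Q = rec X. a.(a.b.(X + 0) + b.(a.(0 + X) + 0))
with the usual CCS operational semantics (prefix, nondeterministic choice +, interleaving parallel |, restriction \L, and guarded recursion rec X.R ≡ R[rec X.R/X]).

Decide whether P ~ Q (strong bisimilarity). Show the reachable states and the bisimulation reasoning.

bisimilar

Reachable graph of P (6 states):
  p0 = rec X. a.(a.b.(X + 0) + b.a.(0 + X)) ⊢ --a--▸ p1
  p1 = a.b.((rec X. a.(a.b.(X + 0) + b.a.(0 + X))) + 0) + b.a.(0 + (rec X. a.(a.b.(X + 0) + b.a.(0 + X)))) ⊢ --a--▸ p2, --b--▸ p3
  p2 = b.((rec X. a.(a.b.(X + 0) + b.a.(0 + X))) + 0) ⊢ --b--▸ p4
  p3 = a.(0 + (rec X. a.(a.b.(X + 0) + b.a.(0 + X)))) ⊢ --a--▸ p5
  p4 = (rec X. a.(a.b.(X + 0) + b.a.(0 + X))) + 0 ⊢ --a--▸ p1
  p5 = 0 + (rec X. a.(a.b.(X + 0) + b.a.(0 + X))) ⊢ --a--▸ p1
Reachable graph of Q (6 states):
  q0 = rec X. a.(a.b.(X + 0) + b.(a.(0 + X) + 0)) ⊢ --a--▸ q1
  q1 = a.b.((rec X. a.(a.b.(X + 0) + b.(a.(0 + X) + 0))) + 0) + b.(a.(0 + (rec X. a.(a.b.(X + 0) + b.(a.(0 + X) + 0)))) + 0) ⊢ --a--▸ q2, --b--▸ q3
  q2 = b.((rec X. a.(a.b.(X + 0) + b.(a.(0 + X) + 0))) + 0) ⊢ --b--▸ q4
  q3 = a.(0 + (rec X. a.(a.b.(X + 0) + b.(a.(0 + X) + 0)))) + 0 ⊢ --a--▸ q5
  q4 = (rec X. a.(a.b.(X + 0) + b.(a.(0 + X) + 0))) + 0 ⊢ --a--▸ q1
  q5 = 0 + (rec X. a.(a.b.(X + 0) + b.(a.(0 + X) + 0))) ⊢ --a--▸ q1
Partition-refinement fixed point:
  B0 = {p0, p4, p5, q0, q4, q5}
  B1 = {p1, q1}
  B2 = {p2, q2}
  B3 = {p3, q3}
p0 ∈ B0, q0 ∈ B0 → same block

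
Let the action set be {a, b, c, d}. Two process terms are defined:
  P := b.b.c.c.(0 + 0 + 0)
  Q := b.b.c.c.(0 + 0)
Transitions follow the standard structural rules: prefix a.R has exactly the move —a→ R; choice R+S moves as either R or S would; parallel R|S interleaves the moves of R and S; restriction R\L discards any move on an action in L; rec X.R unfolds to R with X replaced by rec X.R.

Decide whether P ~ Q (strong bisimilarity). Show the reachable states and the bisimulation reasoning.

P ~ Q

P's transition system — 5 states:
  u0 = b.b.c.c.(0 + 0 + 0) → --b--▸ u1
  u1 = b.c.c.(0 + 0 + 0) → --b--▸ u2
  u2 = c.c.(0 + 0 + 0) → --c--▸ u3
  u3 = c.(0 + 0 + 0) → --c--▸ u4
  u4 = 0 + 0 + 0 → ·
Q's transition system — 5 states:
  v0 = b.b.c.c.(0 + 0) → --b--▸ v1
  v1 = b.c.c.(0 + 0) → --b--▸ v2
  v2 = c.c.(0 + 0) → --c--▸ v3
  v3 = c.(0 + 0) → --c--▸ v4
  v4 = 0 + 0 → ·
Coarsest stable partition (strong bisimilarity classes):
  B0 = {u0, v0}
  B1 = {u1, v1}
  B2 = {u2, v2}
  B3 = {u3, v3}
  B4 = {u4, v4}
u0 ∈ B0, v0 ∈ B0 → same block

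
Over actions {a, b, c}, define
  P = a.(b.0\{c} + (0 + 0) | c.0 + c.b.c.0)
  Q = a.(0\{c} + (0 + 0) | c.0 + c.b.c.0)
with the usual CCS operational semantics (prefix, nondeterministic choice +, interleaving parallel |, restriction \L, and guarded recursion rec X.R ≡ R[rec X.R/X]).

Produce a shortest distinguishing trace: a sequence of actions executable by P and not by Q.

Reachable graph of P (7 states):
  u0 = a.(b.0\{c} + (0 + 0) | c.0 + c.b.c.0) has moves ··a··> u1
  u1 = b.0\{c} + (0 + 0) | c.0 + c.b.c.0 has moves ··b··> u2, ··c··> u3, ··c··> u4
  u2 = 0\{c} has moves stopped
  u3 = (0 + 0) | 0 has moves stopped
  u4 = b.c.0 has moves ··b··> u5
  u5 = c.0 has moves ··c··> u6
  u6 = 0 has moves stopped
Reachable graph of Q (6 states):
  v0 = a.(0\{c} + (0 + 0) | c.0 + c.b.c.0) has moves ··a··> v1
  v1 = 0\{c} + (0 + 0) | c.0 + c.b.c.0 has moves ··c··> v2, ··c··> v3
  v2 = (0 + 0) | 0 has moves stopped
  v3 = b.c.0 has moves ··b··> v4
  v4 = c.0 has moves ··c··> v5
  v5 = 0 has moves stopped
Run σ = ⟨ab⟩ on P: start {u0}
  step 1 (a): {u1}
  step 2 (b): {u2}
  P completes σ.
Run σ = ⟨ab⟩ on Q: start {v0}
  step 1 (a): {v1}
  step 2 (b): ∅  — Q cannot continue

ab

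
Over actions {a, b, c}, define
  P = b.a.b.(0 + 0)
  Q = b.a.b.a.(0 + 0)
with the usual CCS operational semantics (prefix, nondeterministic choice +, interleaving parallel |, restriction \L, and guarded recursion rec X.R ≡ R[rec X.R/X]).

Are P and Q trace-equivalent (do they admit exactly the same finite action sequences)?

Reachable graph of P (4 states):
  p0 = b.a.b.(0 + 0) → --b--▸ p1
  p1 = a.b.(0 + 0) → --a--▸ p2
  p2 = b.(0 + 0) → --b--▸ p3
  p3 = 0 + 0 → ·
Reachable graph of Q (5 states):
  q0 = b.a.b.a.(0 + 0) → --b--▸ q1
  q1 = a.b.a.(0 + 0) → --a--▸ q2
  q2 = b.a.(0 + 0) → --b--▸ q3
  q3 = a.(0 + 0) → --a--▸ q4
  q4 = 0 + 0 → ·
Run σ = ⟨baba⟩ on Q: start {q0}
  after b @ step 1: {q1}
  after a @ step 2: {q2}
  after b @ step 3: {q3}
  after a @ step 4: {q4}
  ✓ Q
Run σ = ⟨baba⟩ on P: start {p0}
  after b @ step 1: {p1}
  after a @ step 2: {p2}
  after b @ step 3: {p3}
  after a @ step 4: no successor for P

trace-distinct — witness ⟨baba⟩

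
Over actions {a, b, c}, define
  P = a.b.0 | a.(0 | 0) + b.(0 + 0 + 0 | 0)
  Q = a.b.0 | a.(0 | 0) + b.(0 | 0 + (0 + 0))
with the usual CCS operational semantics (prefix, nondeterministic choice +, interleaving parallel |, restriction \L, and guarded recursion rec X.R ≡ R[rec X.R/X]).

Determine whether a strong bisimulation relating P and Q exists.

LTS(P): 7 reachable states
  p0 = a.b.0 | a.(0 | 0) + b.(0 + 0 + 0 | 0) | =a=> p1, =a=> p2, =b=> p3
  p1 = a.b.0 | (0 | 0) | =a=> p4
  p2 = b.0 | a.(0 | 0) | =a=> p4, =b=> p5
  p3 = 0 + 0 + 0 | 0 | deadlocked
  p4 = b.0 | (0 | 0) | =b=> p6
  p5 = 0 | a.(0 | 0) | =a=> p6
  p6 = 0 | (0 | 0) | deadlocked
LTS(Q): 7 reachable states
  q0 = a.b.0 | a.(0 | 0) + b.(0 | 0 + (0 + 0)) | =a=> q1, =a=> q2, =b=> q3
  q1 = a.b.0 | (0 | 0) | =a=> q4
  q2 = b.0 | a.(0 | 0) | =a=> q4, =b=> q5
  q3 = 0 | 0 + (0 + 0) | deadlocked
  q4 = b.0 | (0 | 0) | =b=> q6
  q5 = 0 | a.(0 | 0) | =a=> q6
  q6 = 0 | (0 | 0) | deadlocked
Coarsest stable partition (strong bisimilarity classes):
  B0 = {p0, q0}
  B1 = {p2, q2}
  B2 = {p4, q4}
  B3 = {p3, p6, q3, q6}
  B4 = {p5, q5}
  B5 = {p1, q1}
p0 ∈ B0, q0 ∈ B0 → same block

YES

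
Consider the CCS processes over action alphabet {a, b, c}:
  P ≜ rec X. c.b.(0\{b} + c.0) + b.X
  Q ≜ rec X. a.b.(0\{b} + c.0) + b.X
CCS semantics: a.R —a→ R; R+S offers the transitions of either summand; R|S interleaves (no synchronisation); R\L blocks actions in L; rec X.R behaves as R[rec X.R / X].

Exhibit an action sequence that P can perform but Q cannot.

LTS(P): 4 reachable states
  u0 = rec X. c.b.(0\{b} + c.0) + b.X :: ··b··> u0, ··c··> u1
  u1 = b.(0\{b} + c.0) :: ··b··> u2
  u2 = 0\{b} + c.0 :: ··c··> u3
  u3 = 0 :: ∅
LTS(Q): 4 reachable states
  v0 = rec X. a.b.(0\{b} + c.0) + b.X :: ··a··> v1, ··b··> v0
  v1 = b.(0\{b} + c.0) :: ··b··> v2
  v2 = 0\{b} + c.0 :: ··c··> v3
  v3 = 0 :: ∅
Trace ⟨c⟩ through P, begin at {u0}:
  [1] c ⇒ {u1}
  ✓ P
Trace ⟨c⟩ through Q, begin at {v0}:
  [1] c ⇒ no successor for Q

c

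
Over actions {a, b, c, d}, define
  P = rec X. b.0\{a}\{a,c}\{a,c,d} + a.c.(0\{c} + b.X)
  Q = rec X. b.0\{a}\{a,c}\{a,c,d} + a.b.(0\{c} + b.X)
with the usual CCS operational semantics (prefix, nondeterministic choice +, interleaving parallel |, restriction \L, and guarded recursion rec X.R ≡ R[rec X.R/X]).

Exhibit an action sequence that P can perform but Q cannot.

ac

Reachable graph of P (4 states):
  s0 = rec X. b.0\{a}\{a,c}\{a,c,d} + a.c.(0\{c} + b.X) has moves --a--▸ s1, --b--▸ s2
  s1 = c.(0\{c} + b.(rec X. b.0\{a}\{a,c}\{a,c,d} + a.c.(0\{c} + b.X))) has moves --c--▸ s3
  s2 = 0\{a}\{a,c}\{a,c,d} has moves (no moves)
  s3 = 0\{c} + b.(rec X. b.0\{a}\{a,c}\{a,c,d} + a.c.(0\{c} + b.X)) has moves --b--▸ s0
Reachable graph of Q (4 states):
  t0 = rec X. b.0\{a}\{a,c}\{a,c,d} + a.b.(0\{c} + b.X) has moves --a--▸ t1, --b--▸ t2
  t1 = b.(0\{c} + b.(rec X. b.0\{a}\{a,c}\{a,c,d} + a.b.(0\{c} + b.X))) has moves --b--▸ t3
  t2 = 0\{a}\{a,c}\{a,c,d} has moves (no moves)
  t3 = 0\{c} + b.(rec X. b.0\{a}\{a,c}\{a,c,d} + a.b.(0\{c} + b.X)) has moves --b--▸ t0
Executing ac from P (initial set {s0}):
  step 1 (a): {s1}
  step 2 (c): {s3}
  P completes σ.
Executing ac from Q (initial set {t0}):
  step 1 (a): {t1}
  step 2 (c): ∅  — Q cannot continue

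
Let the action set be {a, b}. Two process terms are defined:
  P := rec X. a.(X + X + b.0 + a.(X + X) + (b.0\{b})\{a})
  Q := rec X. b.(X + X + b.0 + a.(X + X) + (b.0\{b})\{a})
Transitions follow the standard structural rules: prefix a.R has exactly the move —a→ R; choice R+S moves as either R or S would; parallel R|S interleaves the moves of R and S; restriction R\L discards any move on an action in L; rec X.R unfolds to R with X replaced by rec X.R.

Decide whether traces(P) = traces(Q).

Reachable graph of P (5 states):
  u0 = rec X. a.(X + X + b.0 + a.(X + X) + (b.0\{b})\{a}) :: =a=> u1
  u1 = (rec X. a.(X + X + b.0 + a.(X + X) + (b.0\{b})\{a})) + (rec X. a.(X + X + b.0 + a.(X + X) + (b.0\{b})\{a})) + b.0 + a.((rec X. a.(X + X + b.0 + a.(X + X) + (b.0\{b})\{a})) + (rec X. a.(X + X + b.0 + a.(X + X) + (b.0\{b})\{a}))) + (b.0\{b})\{a} :: =a=> u1, =a=> u2, =b=> u3, =b=> u4
  u2 = (rec X. a.(X + X + b.0 + a.(X + X) + (b.0\{b})\{a})) + (rec X. a.(X + X + b.0 + a.(X + X) + (b.0\{b})\{a})) :: =a=> u1
  u3 = 0 :: stopped
  u4 = 0\{b}\{a} :: stopped
Reachable graph of Q (5 states):
  v0 = rec X. b.(X + X + b.0 + a.(X + X) + (b.0\{b})\{a}) :: =b=> v1
  v1 = (rec X. b.(X + X + b.0 + a.(X + X) + (b.0\{b})\{a})) + (rec X. b.(X + X + b.0 + a.(X + X) + (b.0\{b})\{a})) + b.0 + a.((rec X. b.(X + X + b.0 + a.(X + X) + (b.0\{b})\{a})) + (rec X. b.(X + X + b.0 + a.(X + X) + (b.0\{b})\{a}))) + (b.0\{b})\{a} :: =a=> v2, =b=> v1, =b=> v3, =b=> v4
  v2 = (rec X. b.(X + X + b.0 + a.(X + X) + (b.0\{b})\{a})) + (rec X. b.(X + X + b.0 + a.(X + X) + (b.0\{b})\{a})) :: =b=> v1
  v3 = 0 :: stopped
  v4 = 0\{b}\{a} :: stopped
Run σ = ⟨a⟩ on P: start {u0}
  after a @ step 1: {u1}
  ✓ P
Run σ = ⟨a⟩ on Q: start {v0}
  after a @ step 1: ∅  — Q cannot continue

traces(P) ≠ traces(Q) — witness ⟨a⟩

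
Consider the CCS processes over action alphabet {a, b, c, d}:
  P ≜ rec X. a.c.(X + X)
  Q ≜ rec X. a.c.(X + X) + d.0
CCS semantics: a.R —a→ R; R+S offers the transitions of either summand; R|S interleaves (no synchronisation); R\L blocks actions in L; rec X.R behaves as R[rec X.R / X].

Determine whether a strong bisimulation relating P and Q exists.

Reachable graph of P (3 states):
  p0 = rec X. a.c.(X + X) ⊢ —a→ p1
  p1 = c.((rec X. a.c.(X + X)) + (rec X. a.c.(X + X))) ⊢ —c→ p2
  p2 = (rec X. a.c.(X + X)) + (rec X. a.c.(X + X)) ⊢ —a→ p1
Reachable graph of Q (4 states):
  q0 = rec X. a.c.(X + X) + d.0 ⊢ —a→ q1, —d→ q2
  q1 = c.((rec X. a.c.(X + X) + d.0) + (rec X. a.c.(X + X) + d.0)) ⊢ —c→ q3
  q2 = 0 ⊢ ∅
  q3 = (rec X. a.c.(X + X) + d.0) + (rec X. a.c.(X + X) + d.0) ⊢ —a→ q1, —d→ q2
Coarsest stable partition (strong bisimilarity classes):
  B0 = {p0, p2}
  B1 = {p1}
  B2 = {q0, q3}
  B3 = {q1}
  B4 = {q2}
p0 ∈ B0, q0 ∈ B2 → different blocks

P ≁ Q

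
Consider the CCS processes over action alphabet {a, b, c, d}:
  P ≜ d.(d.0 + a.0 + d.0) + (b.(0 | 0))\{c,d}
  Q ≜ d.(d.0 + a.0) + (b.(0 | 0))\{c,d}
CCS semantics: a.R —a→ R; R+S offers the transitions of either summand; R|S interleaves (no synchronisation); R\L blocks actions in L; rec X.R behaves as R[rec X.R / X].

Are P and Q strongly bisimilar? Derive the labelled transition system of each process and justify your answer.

P ~ Q

Reachable graph of P (4 states):
  u0 = d.(d.0 + a.0 + d.0) + (b.(0 | 0))\{c,d} ⊢ =b=> u1, =d=> u2
  u1 = (0 | 0)\{c,d} ⊢ deadlocked
  u2 = d.0 + a.0 + d.0 ⊢ =a=> u3, =d=> u3
  u3 = 0 ⊢ deadlocked
Reachable graph of Q (4 states):
  v0 = d.(d.0 + a.0) + (b.(0 | 0))\{c,d} ⊢ =b=> v1, =d=> v2
  v1 = (0 | 0)\{c,d} ⊢ deadlocked
  v2 = d.0 + a.0 ⊢ =a=> v3, =d=> v3
  v3 = 0 ⊢ deadlocked
Coarsest stable partition (strong bisimilarity classes):
  B0 = {u0, v0}
  B1 = {u1, u3, v1, v3}
  B2 = {u2, v2}
u0 ∈ B0, v0 ∈ B0 → same block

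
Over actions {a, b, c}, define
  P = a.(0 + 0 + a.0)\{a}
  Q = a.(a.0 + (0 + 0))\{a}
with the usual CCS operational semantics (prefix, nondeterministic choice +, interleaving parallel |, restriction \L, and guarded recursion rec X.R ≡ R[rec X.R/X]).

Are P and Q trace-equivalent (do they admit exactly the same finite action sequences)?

YES

LTS(P): 2 reachable states
  p0 = a.(0 + 0 + a.0)\{a} → ··a··> p1
  p1 = (0 + 0 + a.0)\{a} → (no moves)
LTS(Q): 2 reachable states
  q0 = a.(a.0 + (0 + 0))\{a} → ··a··> q1
  q1 = (a.0 + (0 + 0))\{a} → (no moves)
Partition-refinement fixed point:
  B0 = {p0, q0}
  B1 = {p1, q1}
p0 ∈ B0, q0 ∈ B0 → same block
Bisimilar ⇒ trace-equivalent.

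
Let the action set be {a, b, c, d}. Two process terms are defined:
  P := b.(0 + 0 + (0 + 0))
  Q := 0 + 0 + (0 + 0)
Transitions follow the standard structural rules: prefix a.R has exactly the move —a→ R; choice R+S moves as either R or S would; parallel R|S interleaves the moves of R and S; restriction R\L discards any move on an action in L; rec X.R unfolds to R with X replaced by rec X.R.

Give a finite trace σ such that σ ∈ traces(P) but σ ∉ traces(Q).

Reachable graph of P (2 states):
  s0 = b.(0 + 0 + (0 + 0)) :: =b=> s1
  s1 = 0 + 0 + (0 + 0) :: ∅
Reachable graph of Q (1 states):
  t0 = 0 + 0 + (0 + 0) :: ∅
Trace ⟨b⟩ through P, begin at {s0}:
  step 1 (b): {s1}
  — P admits the full trace.
Trace ⟨b⟩ through Q, begin at {t0}:
  step 1 (b): ∅  — Q cannot continue

b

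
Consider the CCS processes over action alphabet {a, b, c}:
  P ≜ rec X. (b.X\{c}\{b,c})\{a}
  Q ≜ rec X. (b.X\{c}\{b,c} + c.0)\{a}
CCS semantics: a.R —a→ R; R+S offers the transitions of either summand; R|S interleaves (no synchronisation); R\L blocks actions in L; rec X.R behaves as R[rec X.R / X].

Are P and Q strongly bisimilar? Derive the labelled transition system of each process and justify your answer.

NO

LTS(P): 2 reachable states
  s0 = rec X. (b.X\{c}\{b,c})\{a} | --b--▸ s1
  s1 = (rec X. (b.X\{c}\{b,c})\{a})\{c}\{b,c}\{a} | (no moves)
LTS(Q): 3 reachable states
  t0 = rec X. (b.X\{c}\{b,c} + c.0)\{a} | --b--▸ t1, --c--▸ t2
  t1 = (rec X. (b.X\{c}\{b,c} + c.0)\{a})\{c}\{b,c}\{a} | (no moves)
  t2 = 0\{a} | (no moves)
Partition-refinement fixed point:
  B0 = {s0}
  B1 = {s1, t1, t2}
  B2 = {t0}
s0 ∈ B0, t0 ∈ B2 → different blocks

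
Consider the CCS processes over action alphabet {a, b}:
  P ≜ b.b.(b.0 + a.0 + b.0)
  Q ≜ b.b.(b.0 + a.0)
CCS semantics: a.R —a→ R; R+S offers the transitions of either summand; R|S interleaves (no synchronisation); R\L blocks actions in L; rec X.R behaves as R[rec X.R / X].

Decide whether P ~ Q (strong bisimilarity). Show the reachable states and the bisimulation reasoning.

Reachable graph of P (4 states):
  p0 = b.b.(b.0 + a.0 + b.0) → --b--▸ p1
  p1 = b.(b.0 + a.0 + b.0) → --b--▸ p2
  p2 = b.0 + a.0 + b.0 → --a--▸ p3, --b--▸ p3
  p3 = 0 → deadlocked
Reachable graph of Q (4 states):
  q0 = b.b.(b.0 + a.0) → --b--▸ q1
  q1 = b.(b.0 + a.0) → --b--▸ q2
  q2 = b.0 + a.0 → --a--▸ q3, --b--▸ q3
  q3 = 0 → deadlocked
Coarsest stable partition (strong bisimilarity classes):
  B0 = {p0, q0}
  B1 = {p1, q1}
  B2 = {p2, q2}
  B3 = {p3, q3}
p0 ∈ B0, q0 ∈ B0 → same block

bisimilar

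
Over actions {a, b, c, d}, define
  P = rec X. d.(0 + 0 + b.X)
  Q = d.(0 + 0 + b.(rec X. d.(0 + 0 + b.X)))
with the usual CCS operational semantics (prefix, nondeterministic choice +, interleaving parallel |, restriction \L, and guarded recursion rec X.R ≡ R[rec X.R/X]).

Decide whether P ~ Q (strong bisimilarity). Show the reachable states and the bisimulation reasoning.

P ~ Q

Reachable graph of P (2 states):
  u0 = rec X. d.(0 + 0 + b.X) | ··d··> u1
  u1 = 0 + 0 + b.(rec X. d.(0 + 0 + b.X)) | ··b··> u0
Reachable graph of Q (3 states):
  v0 = d.(0 + 0 + b.(rec X. d.(0 + 0 + b.X))) | ··d··> v1
  v1 = 0 + 0 + b.(rec X. d.(0 + 0 + b.X)) | ··b··> v2
  v2 = rec X. d.(0 + 0 + b.X) | ··d··> v1
Partition-refinement fixed point:
  B0 = {u0, v0, v2}
  B1 = {u1, v1}
u0 ∈ B0, v0 ∈ B0 → same block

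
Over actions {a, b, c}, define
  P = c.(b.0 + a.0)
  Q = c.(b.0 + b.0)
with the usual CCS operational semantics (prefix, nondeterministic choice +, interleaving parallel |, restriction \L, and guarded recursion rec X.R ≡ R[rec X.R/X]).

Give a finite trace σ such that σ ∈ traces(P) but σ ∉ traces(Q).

ca

LTS(P): 3 reachable states
  u0 = c.(b.0 + a.0) has moves —c→ u1
  u1 = b.0 + a.0 has moves —a→ u2, —b→ u2
  u2 = 0 has moves ·
LTS(Q): 3 reachable states
  v0 = c.(b.0 + b.0) has moves —c→ v1
  v1 = b.0 + b.0 has moves —b→ v2
  v2 = 0 has moves ·
Trace ⟨ca⟩ through P, begin at {u0}:
  after c @ step 1: {u1}
  after a @ step 2: {u2}
  — P admits the full trace.
Trace ⟨ca⟩ through Q, begin at {v0}:
  after c @ step 1: {v1}
  after a @ step 2: ∅  — Q cannot continue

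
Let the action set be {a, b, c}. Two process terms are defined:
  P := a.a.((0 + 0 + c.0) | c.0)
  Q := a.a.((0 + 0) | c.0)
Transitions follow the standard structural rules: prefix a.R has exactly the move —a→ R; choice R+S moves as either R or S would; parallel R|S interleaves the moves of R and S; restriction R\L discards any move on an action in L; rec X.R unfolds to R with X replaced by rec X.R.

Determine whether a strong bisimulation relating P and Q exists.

NO

LTS(P): 6 reachable states
  m0 = a.a.((0 + 0 + c.0) | c.0) ⊢ -a-> m1
  m1 = a.((0 + 0 + c.0) | c.0) ⊢ -a-> m2
  m2 = (0 + 0 + c.0) | c.0 ⊢ -c-> m3, -c-> m4
  m3 = (0 + 0 + c.0) | 0 ⊢ -c-> m5
  m4 = 0 | c.0 ⊢ -c-> m5
  m5 = 0 | 0 ⊢ (no moves)
LTS(Q): 4 reachable states
  n0 = a.a.((0 + 0) | c.0) ⊢ -a-> n1
  n1 = a.((0 + 0) | c.0) ⊢ -a-> n2
  n2 = (0 + 0) | c.0 ⊢ -c-> n3
  n3 = (0 + 0) | 0 ⊢ (no moves)
Partition-refinement fixed point:
  B0 = {m0}
  B1 = {m1}
  B2 = {m2}
  B3 = {m3, m4, n2}
  B4 = {m5, n3}
  B5 = {n0}
  B6 = {n1}
m0 ∈ B0, n0 ∈ B5 → different blocks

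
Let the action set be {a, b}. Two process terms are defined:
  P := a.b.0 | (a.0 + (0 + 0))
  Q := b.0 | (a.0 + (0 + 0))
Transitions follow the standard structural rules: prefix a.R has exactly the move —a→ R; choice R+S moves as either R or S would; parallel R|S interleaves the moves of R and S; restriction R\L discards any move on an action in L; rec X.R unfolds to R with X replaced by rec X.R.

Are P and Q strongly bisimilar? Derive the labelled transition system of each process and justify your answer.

NO

LTS(P): 6 reachable states
  u0 = a.b.0 | (a.0 + (0 + 0)) has moves --a--▸ u1, --a--▸ u2
  u1 = a.b.0 | 0 has moves --a--▸ u3
  u2 = b.0 | (a.0 + (0 + 0)) has moves --a--▸ u3, --b--▸ u4
  u3 = b.0 | 0 has moves --b--▸ u5
  u4 = 0 | (a.0 + (0 + 0)) has moves --a--▸ u5
  u5 = 0 | 0 has moves stopped
LTS(Q): 4 reachable states
  v0 = b.0 | (a.0 + (0 + 0)) has moves --a--▸ v1, --b--▸ v2
  v1 = b.0 | 0 has moves --b--▸ v3
  v2 = 0 | (a.0 + (0 + 0)) has moves --a--▸ v3
  v3 = 0 | 0 has moves stopped
Partition-refinement fixed point:
  B0 = {u0}
  B1 = {u1}
  B2 = {u3, v1}
  B3 = {u5, v3}
  B4 = {u2, v0}
  B5 = {u4, v2}
u0 ∈ B0, v0 ∈ B4 → different blocks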